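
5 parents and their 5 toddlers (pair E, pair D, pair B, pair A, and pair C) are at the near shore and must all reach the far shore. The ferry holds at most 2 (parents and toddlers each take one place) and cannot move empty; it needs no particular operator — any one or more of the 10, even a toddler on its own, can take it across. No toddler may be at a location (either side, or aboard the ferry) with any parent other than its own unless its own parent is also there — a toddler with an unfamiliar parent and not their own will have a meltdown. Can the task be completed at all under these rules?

No

Following every safe sequence of crossings from the start, the most of the 10 that can be at the far shore as the ferry arrives there on crossings 1, 3, 5, 7 is 2, 3, 4, 5 respectively; the best ever achieved is 5 of 10.
From crossing 9 on, no configuration arises that was not already reachable earlier: only 82 distinct safe configurations (who is on which side, and where the ferry is) can ever be reached, none of them has everyone across, and every continuation just revisits them. So no valid plan exists.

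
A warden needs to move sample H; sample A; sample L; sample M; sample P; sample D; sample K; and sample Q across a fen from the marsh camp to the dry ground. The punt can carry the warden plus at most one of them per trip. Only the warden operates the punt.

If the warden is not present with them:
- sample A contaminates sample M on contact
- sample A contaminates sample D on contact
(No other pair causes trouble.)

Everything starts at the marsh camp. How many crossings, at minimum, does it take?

Counting alone: the warden can take at most 1 across per trip to the dry ground, so moving all 8 needs at least 8 loaded trips out, with a return between consecutive ones — at least 15 crossings.
The safety rule pushes this higher. Following every safe sequence of crossings, the most of the 8 that can be at the dry ground as the punt arrives there on crossing 15 is 7 — never all 8.
So no plan with fewer than 17 crossings exists, and this one achieves 17:
1. Warden goes to the dry ground with sample A.  [the marsh camp: sample D, sample H, sample K, sample L, sample M, sample P, sample Q | the dry ground: sample A]
2. Warden goes back to the marsh camp alone.  [the marsh camp: sample D, sample H, sample K, sample L, sample M, sample P, sample Q | the dry ground: sample A]
3. Warden goes to the dry ground with sample H.  [the marsh camp: sample D, sample K, sample L, sample M, sample P, sample Q | the dry ground: sample A, sample H]
4. Warden goes back to the marsh camp alone.  [the marsh camp: sample D, sample K, sample L, sample M, sample P, sample Q | the dry ground: sample A, sample H]
5. Warden goes to the dry ground with sample L.  [the marsh camp: sample D, sample K, sample M, sample P, sample Q | the dry ground: sample A, sample H, sample L]
6. Warden goes back to the marsh camp alone.  [the marsh camp: sample D, sample K, sample M, sample P, sample Q | the dry ground: sample A, sample H, sample L]
7. Warden goes to the dry ground with sample M.  [the marsh camp: sample D, sample K, sample P, sample Q | the dry ground: sample A, sample H, sample L, sample M]
8. Warden goes back to the marsh camp with sample A.  [the marsh camp: sample A, sample D, sample K, sample P, sample Q | the dry ground: sample H, sample L, sample M]
9. Warden goes to the dry ground with sample D.  [the marsh camp: sample A, sample K, sample P, sample Q | the dry ground: sample D, sample H, sample L, sample M]
10. Warden goes back to the marsh camp alone.  [the marsh camp: sample A, sample K, sample P, sample Q | the dry ground: sample D, sample H, sample L, sample M]
11. Warden goes to the dry ground with sample P.  [the marsh camp: sample A, sample K, sample Q | the dry ground: sample D, sample H, sample L, sample M, sample P]
12. Warden goes back to the marsh camp alone.  [the marsh camp: sample A, sample K, sample Q | the dry ground: sample D, sample H, sample L, sample M, sample P]
13. Warden goes to the dry ground with sample K.  [the marsh camp: sample A, sample Q | the dry ground: sample D, sample H, sample K, sample L, sample M, sample P]
14. Warden goes back to the marsh camp alone.  [the marsh camp: sample A, sample Q | the dry ground: sample D, sample H, sample K, sample L, sample M, sample P]
15. Warden goes to the dry ground with sample Q.  [the marsh camp: sample A | the dry ground: sample D, sample H, sample K, sample L, sample M, sample P, sample Q]
16. Warden goes back to the marsh camp alone.  [the marsh camp: sample A | the dry ground: sample D, sample H, sample K, sample L, sample M, sample P, sample Q]
17. Warden goes to the dry ground with sample A.  [the marsh camp: — | the dry ground: sample A, sample D, sample H, sample K, sample L, sample M, sample P, sample Q]

17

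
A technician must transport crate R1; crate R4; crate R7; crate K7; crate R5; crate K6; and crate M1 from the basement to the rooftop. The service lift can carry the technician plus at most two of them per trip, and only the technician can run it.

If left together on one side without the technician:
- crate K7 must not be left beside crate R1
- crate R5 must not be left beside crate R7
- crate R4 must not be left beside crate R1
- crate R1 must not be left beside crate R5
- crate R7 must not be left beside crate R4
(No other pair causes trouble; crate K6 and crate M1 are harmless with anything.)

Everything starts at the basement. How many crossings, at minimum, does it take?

9

Counting alone: the technician can take at most 2 across per trip to the rooftop, so moving all 7 needs at least 4 loaded trips out, with a return between consecutive ones — at least 7 crossings.
The safety rule pushes this higher. Following every safe sequence of crossings, the most of the 7 that can be at the rooftop as the service lift arrives there on crossing 7 is 6 — never all 7.
So no plan with fewer than 9 crossings exists, and this one achieves 9:
1. Technician goes to the rooftop with crate R1 and crate R7.
2. Technician goes back to the basement alone.
3. Technician goes to the rooftop with crate R4.
4. Technician goes back to the basement with crate R1 and crate R7.
5. Technician goes to the rooftop with crate K7 and crate R5.
6. Technician goes back to the basement alone.
7. Technician goes to the rooftop with crate K6 and crate M1.
8. Technician goes back to the basement alone.
9. Technician goes to the rooftop with crate R1 and crate R7.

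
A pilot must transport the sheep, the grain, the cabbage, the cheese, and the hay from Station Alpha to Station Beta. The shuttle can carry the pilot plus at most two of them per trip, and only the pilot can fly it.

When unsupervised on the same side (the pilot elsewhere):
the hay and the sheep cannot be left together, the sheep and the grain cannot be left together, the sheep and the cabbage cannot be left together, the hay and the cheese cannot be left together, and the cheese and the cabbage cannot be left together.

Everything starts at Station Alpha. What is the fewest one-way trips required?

7

Counting alone: the pilot can take at most 2 across per trip to Station Beta, so moving all 5 needs at least 3 loaded trips out, with a return between consecutive ones — at least 5 crossings.
The safety rule pushes this higher. Following every safe sequence of crossings, the most of the 5 that can be at Station Beta as the shuttle arrives there on crossing 5 is 4 — never all 5.
So no plan with fewer than 7 crossings exists, and this one achieves 7:
1. Pilot goes to Station Beta with the cheese and the sheep.  [Station Alpha: the cabbage, the grain, the hay | Station Beta: the cheese, the sheep]
2. Pilot goes back to Station Alpha alone.  [Station Alpha: the cabbage, the grain, the hay | Station Beta: the cheese, the sheep]
3. Pilot goes to Station Beta with the grain.  [Station Alpha: the cabbage, the hay | Station Beta: the cheese, the grain, the sheep]
4. Pilot goes back to Station Alpha with the sheep.  [Station Alpha: the cabbage, the hay, the sheep | Station Beta: the cheese, the grain]
5. Pilot goes to Station Beta with the cabbage and the hay.  [Station Alpha: the sheep | Station Beta: the cabbage, the cheese, the grain, the hay]
6. Pilot goes back to Station Alpha with the cheese.  [Station Alpha: the cheese, the sheep | Station Beta: the cabbage, the grain, the hay]
7. Pilot goes to Station Beta with the cheese and the sheep.  [Station Alpha: — | Station Beta: the cabbage, the cheese, the grain, the hay, the sheep]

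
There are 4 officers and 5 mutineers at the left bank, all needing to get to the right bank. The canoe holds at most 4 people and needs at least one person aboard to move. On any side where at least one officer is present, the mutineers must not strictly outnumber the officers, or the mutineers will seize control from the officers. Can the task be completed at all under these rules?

No

The mutineers already outnumber the officers at the left bank before anyone moves, so the starting position itself is disallowed.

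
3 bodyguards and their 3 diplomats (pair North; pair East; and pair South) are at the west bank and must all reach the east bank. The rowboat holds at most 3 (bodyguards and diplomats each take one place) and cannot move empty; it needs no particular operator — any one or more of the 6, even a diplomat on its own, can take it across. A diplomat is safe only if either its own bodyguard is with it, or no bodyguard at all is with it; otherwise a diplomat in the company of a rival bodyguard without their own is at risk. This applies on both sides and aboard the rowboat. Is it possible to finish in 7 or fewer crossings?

Yes

Yes — this plan uses 5 crossings (≤ 7):
1. bodyguard North and diplomat North cross → the east bank.
2. bodyguard North crosses ← the west bank.
3. bodyguard East, bodyguard North, and bodyguard South cross → the east bank.
4. diplomat North crosses ← the west bank.
5. diplomat East, diplomat North, and diplomat South cross → the east bank.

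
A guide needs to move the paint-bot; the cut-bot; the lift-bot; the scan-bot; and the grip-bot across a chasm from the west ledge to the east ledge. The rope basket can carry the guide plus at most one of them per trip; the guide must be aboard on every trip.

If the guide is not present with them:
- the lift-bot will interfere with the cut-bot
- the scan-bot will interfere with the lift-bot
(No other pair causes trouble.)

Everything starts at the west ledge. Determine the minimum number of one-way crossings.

Counting alone: the guide can take at most 1 across per trip to the east ledge, so moving all 5 needs at least 5 loaded trips out, with a return between consecutive ones — at least 9 crossings.
The safety rule pushes this higher. Following every safe sequence of crossings, the most of the 5 that can be at the east ledge as the rope basket arrives there on crossing 9 is 4 — never all 5.
So no plan with fewer than 11 crossings exists, and this one achieves 11:
1. Guide goes to the east ledge with the lift-bot.
2. Guide goes back to the west ledge alone.
3. Guide goes to the east ledge with the paint-bot.
4. Guide goes back to the west ledge alone.
5. Guide goes to the east ledge with the cut-bot.
6. Guide goes back to the west ledge with the lift-bot.
7. Guide goes to the east ledge with the scan-bot.
8. Guide goes back to the west ledge alone.
9. Guide goes to the east ledge with the grip-bot.
10. Guide goes back to the west ledge alone.
11. Guide goes to the east ledge with the lift-bot.

11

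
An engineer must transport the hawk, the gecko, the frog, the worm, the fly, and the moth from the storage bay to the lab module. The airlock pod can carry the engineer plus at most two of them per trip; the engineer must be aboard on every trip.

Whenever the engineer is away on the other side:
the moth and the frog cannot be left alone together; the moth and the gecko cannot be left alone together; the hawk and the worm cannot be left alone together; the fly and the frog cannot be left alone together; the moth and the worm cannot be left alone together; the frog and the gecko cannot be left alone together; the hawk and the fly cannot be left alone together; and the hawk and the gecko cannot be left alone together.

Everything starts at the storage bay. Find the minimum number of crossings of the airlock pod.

Whatever the first load, the items left behind include a forbidden pair without the engineer. No opening move is safe, so no plan exists.

impossible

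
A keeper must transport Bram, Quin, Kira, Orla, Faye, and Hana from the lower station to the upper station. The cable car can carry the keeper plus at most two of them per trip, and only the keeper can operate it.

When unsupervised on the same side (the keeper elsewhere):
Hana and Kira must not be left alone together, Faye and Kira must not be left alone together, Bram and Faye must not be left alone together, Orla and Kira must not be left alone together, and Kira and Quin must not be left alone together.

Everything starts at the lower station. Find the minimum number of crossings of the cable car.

7

Counting alone: the keeper can take at most 2 across per trip to the upper station, so moving all 6 needs at least 3 loaded trips out, with a return between consecutive ones — at least 5 crossings.
The safety rule pushes this higher. Following every safe sequence of crossings, the most of the 6 that can be at the upper station as the cable car arrives there on crossing 5 is 5 — never all 6.
So no plan with fewer than 7 crossings exists, and this one achieves 7:
1. Keeper goes to the upper station with Bram and Kira.  [the lower station: Faye, Hana, Orla, Quin | the upper station: Bram, Kira]
2. Keeper goes back to the lower station alone.  [the lower station: Faye, Hana, Orla, Quin | the upper station: Bram, Kira]
3. Keeper goes to the upper station with Orla and Quin.  [the lower station: Faye, Hana | the upper station: Bram, Kira, Orla, Quin]
4. Keeper goes back to the lower station with Kira.  [the lower station: Faye, Hana, Kira | the upper station: Bram, Orla, Quin]
5. Keeper goes to the upper station with Hana and Kira.  [the lower station: Faye | the upper station: Bram, Hana, Kira, Orla, Quin]
6. Keeper goes back to the lower station with Kira.  [the lower station: Faye, Kira | the upper station: Bram, Hana, Orla, Quin]
7. Keeper goes to the upper station with Faye and Kira.  [the lower station: — | the upper station: Bram, Faye, Hana, Kira, Orla, Quin]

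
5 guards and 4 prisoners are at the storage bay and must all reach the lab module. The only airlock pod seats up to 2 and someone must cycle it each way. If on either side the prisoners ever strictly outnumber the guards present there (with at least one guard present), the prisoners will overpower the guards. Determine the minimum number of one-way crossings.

15

Counting alone: each trip to the lab module takes at most 2 across and each return brings at least 1 back, so after t trips out (and t−1 returns) at most 2t − (t−1) of the 9 are across; that first reaches 9 at t = 8, so at least 15 crossings are needed.
The plan below uses exactly 15 crossings, so it is optimal:
1. 2 prisoners → the lab module.  (the storage bay: 5G 2P; the lab module: 0G 2P)
2. 1 prisoner ← the storage bay.  (the storage bay: 5G 3P; the lab module: 0G 1P)
3. 2 prisoners → the lab module.  (the storage bay: 5G 1P; the lab module: 0G 3P)
4. 1 prisoner ← the storage bay.  (the storage bay: 5G 2P; the lab module: 0G 2P)
5. 2 guards → the lab module.  (the storage bay: 3G 2P; the lab module: 2G 2P)
6. 1 prisoner ← the storage bay.  (the storage bay: 3G 3P; the lab module: 2G 1P)
7. 1 guard and 1 prisoner → the lab module.  (the storage bay: 2G 2P; the lab module: 3G 2P)
8. 1 guard ← the storage bay.  (the storage bay: 3G 2P; the lab module: 2G 2P)
9. 1 guard and 1 prisoner → the lab module.  (the storage bay: 2G 1P; the lab module: 3G 3P)
10. 1 prisoner ← the storage bay.  (the storage bay: 2G 2P; the lab module: 3G 2P)
11. 1 guard and 1 prisoner → the lab module.  (the storage bay: 1G 1P; the lab module: 4G 3P)
12. 1 guard ← the storage bay.  (the storage bay: 2G 1P; the lab module: 3G 3P)
13. 1 guard and 1 prisoner → the lab module.  (the storage bay: 1G 0P; the lab module: 4G 4P)
14. 1 prisoner ← the storage bay.  (the storage bay: 1G 1P; the lab module: 4G 3P)
15. 1 guard and 1 prisoner → the lab module.  (the storage bay: 0G 0P; the lab module: 5G 4P)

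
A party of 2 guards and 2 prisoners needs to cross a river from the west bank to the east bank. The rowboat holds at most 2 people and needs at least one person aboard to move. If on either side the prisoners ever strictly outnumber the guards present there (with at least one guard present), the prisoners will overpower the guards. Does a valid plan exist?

1. 2 prisoners → the east bank.  (the west bank: 2G 0P; the east bank: 0G 2P)
2. 1 prisoner ← the west bank.  (the west bank: 2G 1P; the east bank: 0G 1P)
3. 2 guards → the east bank.  (the west bank: 0G 1P; the east bank: 2G 1P)
4. 1 prisoner ← the west bank.  (the west bank: 0G 2P; the east bank: 2G 0P)
5. 2 prisoners → the east bank.  (the west bank: 0G 0P; the east bank: 2G 2P)

Yes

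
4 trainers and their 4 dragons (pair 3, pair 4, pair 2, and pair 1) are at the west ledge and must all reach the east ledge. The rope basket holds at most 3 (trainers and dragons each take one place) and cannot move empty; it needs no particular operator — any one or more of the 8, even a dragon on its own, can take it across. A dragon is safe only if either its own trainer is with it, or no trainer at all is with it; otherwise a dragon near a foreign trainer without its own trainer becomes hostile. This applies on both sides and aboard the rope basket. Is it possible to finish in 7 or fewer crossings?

No

Counting alone: each trip to the east ledge takes at most 3 across and each return brings at least 1 back, so after t trips out (and t−1 returns) at most 3t − (t−1) of the 8 are across; that first reaches 8 at t = 4, so at least 7 crossings are needed.
The safety rule pushes this higher. Following every safe sequence of crossings, the most of the 8 that can be at the east ledge as the rope basket arrives there on crossing 7 is 7 — never all 8.
So the move cannot be finished within 7 crossings. (The shortest complete plan takes 9:)
1. dragon 3 and trainer 3 cross → the east ledge.
2. trainer 3 crosses ← the west ledge.
3. dragon 4, trainer 3, and trainer 4 cross → the east ledge.
4. dragon 3 and trainer 3 cross ← the west ledge.
5. trainer 1, trainer 2, and trainer 3 cross → the east ledge.
6. dragon 4 crosses ← the west ledge.
7. dragon 3 and dragon 4 cross → the east ledge.
8. dragon 3 crosses ← the west ledge.
9. dragon 1, dragon 2, and dragon 3 cross → the east ledge.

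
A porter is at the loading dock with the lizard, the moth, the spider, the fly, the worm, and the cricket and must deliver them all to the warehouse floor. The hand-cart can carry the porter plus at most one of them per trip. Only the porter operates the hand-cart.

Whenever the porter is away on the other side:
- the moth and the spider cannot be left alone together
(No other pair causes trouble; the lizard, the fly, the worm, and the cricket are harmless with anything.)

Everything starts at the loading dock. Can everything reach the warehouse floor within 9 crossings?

Counting alone: the porter can take at most 1 across per trip to the warehouse floor, so moving all 6 needs at least 6 loaded trips out, with a return between consecutive ones — at least 11 crossings.
Since 9 < 11, 9 crossings cannot be enough. (The shortest complete plan in fact takes 11:)
1. Porter goes to the warehouse floor with the moth.  [the loading dock: the cricket, the fly, the lizard, the spider, the worm | the warehouse floor: the moth]
2. Porter goes back to the loading dock alone.  [the loading dock: the cricket, the fly, the lizard, the spider, the worm | the warehouse floor: the moth]
3. Porter goes to the warehouse floor with the lizard.  [the loading dock: the cricket, the fly, the spider, the worm | the warehouse floor: the lizard, the moth]
4. Porter goes back to the loading dock alone.  [the loading dock: the cricket, the fly, the spider, the worm | the warehouse floor: the lizard, the moth]
5. Porter goes to the warehouse floor with the fly.  [the loading dock: the cricket, the spider, the worm | the warehouse floor: the fly, the lizard, the moth]
6. Porter goes back to the loading dock alone.  [the loading dock: the cricket, the spider, the worm | the warehouse floor: the fly, the lizard, the moth]
7. Porter goes to the warehouse floor with the worm.  [the loading dock: the cricket, the spider | the warehouse floor: the fly, the lizard, the moth, the worm]
8. Porter goes back to the loading dock alone.  [the loading dock: the cricket, the spider | the warehouse floor: the fly, the lizard, the moth, the worm]
9. Porter goes to the warehouse floor with the cricket.  [the loading dock: the spider | the warehouse floor: the cricket, the fly, the lizard, the moth, the worm]
10. Porter goes back to the loading dock alone.  [the loading dock: the spider | the warehouse floor: the cricket, the fly, the lizard, the moth, the worm]
11. Porter goes to the warehouse floor with the spider.  [the loading dock: — | the warehouse floor: the cricket, the fly, the lizard, the moth, the spider, the worm]

No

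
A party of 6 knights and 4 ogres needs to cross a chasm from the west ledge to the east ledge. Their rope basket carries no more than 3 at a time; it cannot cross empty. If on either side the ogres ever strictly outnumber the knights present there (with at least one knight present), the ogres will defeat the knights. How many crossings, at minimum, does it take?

9

Counting alone: each trip to the east ledge takes at most 3 across and each return brings at least 1 back, so after t trips out (and t−1 returns) at most 3t − (t−1) of the 10 are across; that first reaches 10 at t = 5, so at least 9 crossings are needed.
The plan below uses exactly 9 crossings, so it is optimal:
1. 2 ogres → the east ledge.  (the west ledge: 6K 2O; the east ledge: 0K 2O)
2. 1 ogre ← the west ledge.  (the west ledge: 6K 3O; the east ledge: 0K 1O)
3. 3 ogres → the east ledge.  (the west ledge: 6K 0O; the east ledge: 0K 4O)
4. 1 ogre ← the west ledge.  (the west ledge: 6K 1O; the east ledge: 0K 3O)
5. 3 knights → the east ledge.  (the west ledge: 3K 1O; the east ledge: 3K 3O)
6. 1 ogre ← the west ledge.  (the west ledge: 3K 2O; the east ledge: 3K 2O)
7. 1 knight and 2 ogres → the east ledge.  (the west ledge: 2K 0O; the east ledge: 4K 4O)
8. 1 ogre ← the west ledge.  (the west ledge: 2K 1O; the east ledge: 4K 3O)
9. 2 knights and 1 ogre → the east ledge.  (the west ledge: 0K 0O; the east ledge: 6K 4O)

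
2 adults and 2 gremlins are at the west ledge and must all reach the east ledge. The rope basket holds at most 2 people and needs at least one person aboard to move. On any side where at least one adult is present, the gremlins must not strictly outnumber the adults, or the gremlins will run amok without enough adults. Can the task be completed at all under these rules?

Yes

1. 2 gremlins → the east ledge.  (the west ledge: 2A 0G; the east ledge: 0A 2G)
2. 1 gremlin ← the west ledge.  (the west ledge: 2A 1G; the east ledge: 0A 1G)
3. 2 adults → the east ledge.  (the west ledge: 0A 1G; the east ledge: 2A 1G)
4. 1 gremlin ← the west ledge.  (the west ledge: 0A 2G; the east ledge: 2A 0G)
5. 2 gremlins → the east ledge.  (the west ledge: 0A 0G; the east ledge: 2A 2G)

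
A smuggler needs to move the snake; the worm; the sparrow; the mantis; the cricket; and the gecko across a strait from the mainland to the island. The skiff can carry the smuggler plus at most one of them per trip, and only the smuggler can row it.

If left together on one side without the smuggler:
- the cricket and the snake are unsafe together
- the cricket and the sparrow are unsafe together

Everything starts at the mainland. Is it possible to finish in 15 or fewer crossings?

Yes — this plan uses 13 crossings (≤ 15):
1. Smuggler goes to the island with the cricket.
2. Smuggler goes back to the mainland alone.
3. Smuggler goes to the island with the snake.
4. Smuggler goes back to the mainland with the cricket.
5. Smuggler goes to the island with the sparrow.
6. Smuggler goes back to the mainland alone.
7. Smuggler goes to the island with the worm.
8. Smuggler goes back to the mainland alone.
9. Smuggler goes to the island with the mantis.
10. Smuggler goes back to the mainland alone.
11. Smuggler goes to the island with the gecko.
12. Smuggler goes back to the mainland alone.
13. Smuggler goes to the island with the cricket.

Yes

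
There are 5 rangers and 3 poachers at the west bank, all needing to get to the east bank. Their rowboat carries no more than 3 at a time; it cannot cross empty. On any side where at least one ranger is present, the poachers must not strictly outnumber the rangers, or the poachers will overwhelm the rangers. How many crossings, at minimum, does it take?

7

Counting alone: each trip to the east bank takes at most 3 across and each return brings at least 1 back, so after t trips out (and t−1 returns) at most 3t − (t−1) of the 8 are across; that first reaches 8 at t = 4, so at least 7 crossings are needed.
The plan below uses exactly 7 crossings, so it is optimal:
1. 2 poachers → the east bank.  (the west bank: 5R 1P; the east bank: 0R 2P)
2. 1 poacher ← the west bank.  (the west bank: 5R 2P; the east bank: 0R 1P)
3. 2 rangers and 1 poacher → the east bank.  (the west bank: 3R 1P; the east bank: 2R 2P)
4. 1 poacher ← the west bank.  (the west bank: 3R 2P; the east bank: 2R 1P)
5. 1 ranger and 2 poachers → the east bank.  (the west bank: 2R 0P; the east bank: 3R 3P)
6. 1 poacher ← the west bank.  (the west bank: 2R 1P; the east bank: 3R 2P)
7. 2 rangers and 1 poacher → the east bank.  (the west bank: 0R 0P; the east bank: 5R 3P)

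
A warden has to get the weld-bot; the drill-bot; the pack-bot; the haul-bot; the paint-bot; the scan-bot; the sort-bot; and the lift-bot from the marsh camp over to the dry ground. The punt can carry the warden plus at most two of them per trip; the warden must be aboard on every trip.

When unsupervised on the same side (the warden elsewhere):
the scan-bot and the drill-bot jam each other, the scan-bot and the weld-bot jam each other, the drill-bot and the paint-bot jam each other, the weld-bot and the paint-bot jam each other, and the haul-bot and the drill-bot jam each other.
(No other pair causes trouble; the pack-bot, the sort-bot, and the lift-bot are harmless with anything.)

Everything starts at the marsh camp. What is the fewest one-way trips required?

9

Counting alone: the warden can take at most 2 across per trip to the dry ground, so moving all 8 needs at least 4 loaded trips out, with a return between consecutive ones — at least 7 crossings.
The safety rule pushes this higher. Following every safe sequence of crossings, the most of the 8 that can be at the dry ground as the punt arrives there on crossing 7 is 7 — never all 8.
So no plan with fewer than 9 crossings exists, and this one achieves 9:
1. Warden goes to the dry ground with the drill-bot and the weld-bot.  [the marsh camp: the haul-bot, the lift-bot, the pack-bot, the paint-bot, the scan-bot, the sort-bot | the dry ground: the drill-bot, the weld-bot]
2. Warden goes back to the marsh camp alone.  [the marsh camp: the haul-bot, the lift-bot, the pack-bot, the paint-bot, the scan-bot, the sort-bot | the dry ground: the drill-bot, the weld-bot]
3. Warden goes to the dry ground with the haul-bot and the pack-bot.  [the marsh camp: the lift-bot, the paint-bot, the scan-bot, the sort-bot | the dry ground: the drill-bot, the haul-bot, the pack-bot, the weld-bot]
4. Warden goes back to the marsh camp with the drill-bot.  [the marsh camp: the drill-bot, the lift-bot, the paint-bot, the scan-bot, the sort-bot | the dry ground: the haul-bot, the pack-bot, the weld-bot]
5. Warden goes to the dry ground with the paint-bot and the scan-bot.  [the marsh camp: the drill-bot, the lift-bot, the sort-bot | the dry ground: the haul-bot, the pack-bot, the paint-bot, the scan-bot, the weld-bot]
6. Warden goes back to the marsh camp with the weld-bot.  [the marsh camp: the drill-bot, the lift-bot, the sort-bot, the weld-bot | the dry ground: the haul-bot, the pack-bot, the paint-bot, the scan-bot]
7. Warden goes to the dry ground with the lift-bot and the sort-bot.  [the marsh camp: the drill-bot, the weld-bot | the dry ground: the haul-bot, the lift-bot, the pack-bot, the paint-bot, the scan-bot, the sort-bot]
8. Warden goes back to the marsh camp alone.  [the marsh camp: the drill-bot, the weld-bot | the dry ground: the haul-bot, the lift-bot, the pack-bot, the paint-bot, the scan-bot, the sort-bot]
9. Warden goes to the dry ground with the drill-bot and the weld-bot.  [the marsh camp: — | the dry ground: the drill-bot, the haul-bot, the lift-bot, the pack-bot, the paint-bot, the scan-bot, the sort-bot, the weld-bot]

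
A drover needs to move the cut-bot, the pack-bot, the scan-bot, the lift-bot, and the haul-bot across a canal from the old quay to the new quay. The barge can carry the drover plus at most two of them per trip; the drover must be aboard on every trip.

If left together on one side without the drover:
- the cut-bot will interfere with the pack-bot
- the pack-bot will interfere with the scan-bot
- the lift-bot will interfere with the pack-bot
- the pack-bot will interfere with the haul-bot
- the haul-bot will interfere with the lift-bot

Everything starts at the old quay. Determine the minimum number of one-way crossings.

Counting alone: the drover can take at most 2 across per trip to the new quay, so moving all 5 needs at least 3 loaded trips out, with a return between consecutive ones — at least 5 crossings.
The safety rule pushes this higher. Following every safe sequence of crossings, the most of the 5 that can be at the new quay as the barge arrives there on crossing 5 is 4 — never all 5.
So no plan with fewer than 7 crossings exists, and this one achieves 7:
1. Drover goes to the new quay with the lift-bot and the pack-bot.
2. Drover goes back to the old quay with the pack-bot.
3. Drover goes to the new quay with the cut-bot and the pack-bot.
4. Drover goes back to the old quay with the pack-bot.
5. Drover goes to the new quay with the pack-bot and the scan-bot.
6. Drover goes back to the old quay with the pack-bot.
7. Drover goes to the new quay with the haul-bot and the pack-bot.

7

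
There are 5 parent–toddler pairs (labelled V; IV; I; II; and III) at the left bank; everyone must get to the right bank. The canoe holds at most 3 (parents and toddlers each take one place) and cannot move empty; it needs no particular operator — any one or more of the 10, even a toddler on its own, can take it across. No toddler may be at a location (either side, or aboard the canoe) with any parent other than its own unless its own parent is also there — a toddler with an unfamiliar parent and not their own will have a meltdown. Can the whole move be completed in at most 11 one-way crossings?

Yes — this plan uses 11 crossings (≤ 11):
1. parent V and toddler V cross → the right bank.
2. parent V crosses ← the left bank.
3. toddler I, toddler II, and toddler IV cross → the right bank.
4. toddler V crosses ← the left bank.
5. parent I, parent II, and parent IV cross → the right bank.
6. parent IV and toddler IV cross ← the left bank.
7. parent III, parent IV, and parent V cross → the right bank.
8. toddler I crosses ← the left bank.
9. toddler IV and toddler V cross → the right bank.
10. toddler V crosses ← the left bank.
11. toddler I, toddler III, and toddler V cross → the right bank.

Yes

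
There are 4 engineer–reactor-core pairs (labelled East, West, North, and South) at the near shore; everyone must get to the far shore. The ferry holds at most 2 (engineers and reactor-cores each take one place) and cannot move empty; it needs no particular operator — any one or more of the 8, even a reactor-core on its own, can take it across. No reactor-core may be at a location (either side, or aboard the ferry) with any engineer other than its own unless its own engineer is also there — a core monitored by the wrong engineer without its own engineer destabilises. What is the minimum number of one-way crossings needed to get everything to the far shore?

Following every safe sequence of crossings from the start, the most of the 8 that can be at the far shore as the ferry arrives there on crossings 1, 3, 5 is 2, 3, 4 respectively; the best ever achieved is 4 of 8.
From crossing 7 on, no configuration arises that was not already reachable earlier: only 44 distinct safe configurations (who is on which side, and where the ferry is) can ever be reached, none of them has everyone across, and every continuation just revisits them. So no valid plan exists.

impossible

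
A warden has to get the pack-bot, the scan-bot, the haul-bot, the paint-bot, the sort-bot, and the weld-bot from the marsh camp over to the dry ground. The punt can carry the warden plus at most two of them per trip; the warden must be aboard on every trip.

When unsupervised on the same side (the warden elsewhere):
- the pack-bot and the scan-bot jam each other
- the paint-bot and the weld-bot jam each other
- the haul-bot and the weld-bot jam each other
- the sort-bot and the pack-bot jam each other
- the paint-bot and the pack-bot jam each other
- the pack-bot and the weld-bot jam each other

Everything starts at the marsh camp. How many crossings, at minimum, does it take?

9

Counting alone: the warden can take at most 2 across per trip to the dry ground, so moving all 6 needs at least 3 loaded trips out, with a return between consecutive ones — at least 5 crossings.
The safety rule pushes this higher. Following every safe sequence of crossings, the most of the 6 that can be at the dry ground as the punt arrives there on crossings 5, 7 is 4, 5 respectively — never all 6.
So no plan with fewer than 9 crossings exists, and this one achieves 9:
1. Warden goes to the dry ground with the pack-bot and the weld-bot.  [the marsh camp: the haul-bot, the paint-bot, the scan-bot, the sort-bot | the dry ground: the pack-bot, the weld-bot]
2. Warden goes back to the marsh camp with the pack-bot.  [the marsh camp: the haul-bot, the pack-bot, the paint-bot, the scan-bot, the sort-bot | the dry ground: the weld-bot]
3. Warden goes to the dry ground with the pack-bot and the scan-bot.  [the marsh camp: the haul-bot, the paint-bot, the sort-bot | the dry ground: the pack-bot, the scan-bot, the weld-bot]
4. Warden goes back to the marsh camp with the pack-bot.  [the marsh camp: the haul-bot, the pack-bot, the paint-bot, the sort-bot | the dry ground: the scan-bot, the weld-bot]
5. Warden goes to the dry ground with the pack-bot and the sort-bot.  [the marsh camp: the haul-bot, the paint-bot | the dry ground: the pack-bot, the scan-bot, the sort-bot, the weld-bot]
6. Warden goes back to the marsh camp with the pack-bot.  [the marsh camp: the haul-bot, the pack-bot, the paint-bot | the dry ground: the scan-bot, the sort-bot, the weld-bot]
7. Warden goes to the dry ground with the haul-bot and the paint-bot.  [the marsh camp: the pack-bot | the dry ground: the haul-bot, the paint-bot, the scan-bot, the sort-bot, the weld-bot]
8. Warden goes back to the marsh camp with the weld-bot.  [the marsh camp: the pack-bot, the weld-bot | the dry ground: the haul-bot, the paint-bot, the scan-bot, the sort-bot]
9. Warden goes to the dry ground with the pack-bot and the weld-bot.  [the marsh camp: — | the dry ground: the haul-bot, the pack-bot, the paint-bot, the scan-bot, the sort-bot, the weld-bot]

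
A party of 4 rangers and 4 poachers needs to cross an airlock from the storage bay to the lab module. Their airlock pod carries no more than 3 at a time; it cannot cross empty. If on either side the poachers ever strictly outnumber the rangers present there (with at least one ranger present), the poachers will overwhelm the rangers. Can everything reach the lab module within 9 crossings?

Yes

Yes — this plan uses 9 crossings (≤ 9):
1. 2 poachers → the lab module.  (the storage bay: 4R 2P; the lab module: 0R 2P)
2. 1 poacher ← the storage bay.  (the storage bay: 4R 3P; the lab module: 0R 1P)
3. 3 poachers → the lab module.  (the storage bay: 4R 0P; the lab module: 0R 4P)
4. 1 poacher ← the storage bay.  (the storage bay: 4R 1P; the lab module: 0R 3P)
5. 3 rangers → the lab module.  (the storage bay: 1R 1P; the lab module: 3R 3P)
6. 1 ranger and 1 poacher ← the storage bay.  (the storage bay: 2R 2P; the lab module: 2R 2P)
7. 2 rangers → the lab module.  (the storage bay: 0R 2P; the lab module: 4R 2P)
8. 1 poacher ← the storage bay.  (the storage bay: 0R 3P; the lab module: 4R 1P)
9. 3 poachers → the lab module.  (the storage bay: 0R 0P; the lab module: 4R 4P)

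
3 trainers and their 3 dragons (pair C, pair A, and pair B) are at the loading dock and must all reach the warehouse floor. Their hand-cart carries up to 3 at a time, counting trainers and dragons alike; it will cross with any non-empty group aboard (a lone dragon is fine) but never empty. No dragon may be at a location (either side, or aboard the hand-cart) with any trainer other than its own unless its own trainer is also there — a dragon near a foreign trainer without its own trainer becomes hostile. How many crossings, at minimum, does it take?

Counting alone: each trip to the warehouse floor takes at most 3 across and each return brings at least 1 back, so after t trips out (and t−1 returns) at most 3t − (t−1) of the 6 are across; that first reaches 6 at t = 3, so at least 5 crossings are needed.
The plan below uses exactly 5 crossings, so it is optimal:
1. dragon C and trainer C cross → the warehouse floor.
2. trainer C crosses ← the loading dock.
3. trainer A, trainer B, and trainer C cross → the warehouse floor.
4. dragon C crosses ← the loading dock.
5. dragon A, dragon B, and dragon C cross → the warehouse floor.

5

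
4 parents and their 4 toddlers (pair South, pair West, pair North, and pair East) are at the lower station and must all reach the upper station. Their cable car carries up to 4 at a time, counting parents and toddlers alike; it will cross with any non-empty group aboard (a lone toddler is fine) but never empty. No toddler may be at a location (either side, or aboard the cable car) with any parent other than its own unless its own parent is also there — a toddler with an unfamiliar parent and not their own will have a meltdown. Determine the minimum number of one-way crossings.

5

Counting alone: each trip to the upper station takes at most 4 across and each return brings at least 1 back, so after t trips out (and t−1 returns) at most 4t − (t−1) of the 8 are across; that first reaches 8 at t = 3, so at least 5 crossings are needed.
The plan below uses exactly 5 crossings, so it is optimal:
1. parent South and toddler South cross → the upper station.
2. parent South crosses ← the lower station.
3. parent East, parent North, parent South, and parent West cross → the upper station.
4. toddler South crosses ← the lower station.
5. toddler East, toddler North, toddler South, and toddler West cross → the upper station.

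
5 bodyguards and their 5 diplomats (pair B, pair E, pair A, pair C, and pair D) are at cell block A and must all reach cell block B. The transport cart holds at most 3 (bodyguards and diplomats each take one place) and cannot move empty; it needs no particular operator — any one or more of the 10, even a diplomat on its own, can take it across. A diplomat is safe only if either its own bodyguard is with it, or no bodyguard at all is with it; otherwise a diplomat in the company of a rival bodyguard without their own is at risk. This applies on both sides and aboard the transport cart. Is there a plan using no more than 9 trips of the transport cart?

Counting alone: each trip to cell block B takes at most 3 across and each return brings at least 1 back, so after t trips out (and t−1 returns) at most 3t − (t−1) of the 10 are across; that first reaches 10 at t = 5, so at least 9 crossings are needed.
The safety rule pushes this higher. Following every safe sequence of crossings, the most of the 10 that can be at cell block B as the transport cart arrives there on crossing 9 is 9 — never all 10.
So the move cannot be finished within 9 crossings. (The shortest complete plan takes 11:)
1. bodyguard B and diplomat B cross → cell block B.
2. bodyguard B crosses ← cell block A.
3. diplomat A, diplomat C, and diplomat E cross → cell block B.
4. diplomat B crosses ← cell block A.
5. bodyguard A, bodyguard C, and bodyguard E cross → cell block B.
6. bodyguard E and diplomat E cross ← cell block A.
7. bodyguard B, bodyguard D, and bodyguard E cross → cell block B.
8. diplomat A crosses ← cell block A.
9. diplomat B and diplomat E cross → cell block B.
10. diplomat B crosses ← cell block A.
11. diplomat A, diplomat B, and diplomat D cross → cell block B.

No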